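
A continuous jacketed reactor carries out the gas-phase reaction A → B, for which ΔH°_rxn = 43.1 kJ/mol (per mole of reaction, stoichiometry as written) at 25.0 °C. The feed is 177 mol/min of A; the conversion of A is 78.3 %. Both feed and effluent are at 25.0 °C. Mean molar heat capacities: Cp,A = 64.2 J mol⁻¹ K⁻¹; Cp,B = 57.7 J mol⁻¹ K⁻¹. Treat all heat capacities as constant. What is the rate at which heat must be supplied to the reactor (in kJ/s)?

Q_in = 99.6 kJ/s

Extent of reaction ξ = 0.783 × 177 = 138.59 mol/min
Reaction term: ξ·ΔH°_rxn = 138.59 × 43.1 = 5973.3 kJ/min
Q = ΔH = 5973.3 kJ/min = 99.555 kW
Heat supplied = 99.555 kJ/s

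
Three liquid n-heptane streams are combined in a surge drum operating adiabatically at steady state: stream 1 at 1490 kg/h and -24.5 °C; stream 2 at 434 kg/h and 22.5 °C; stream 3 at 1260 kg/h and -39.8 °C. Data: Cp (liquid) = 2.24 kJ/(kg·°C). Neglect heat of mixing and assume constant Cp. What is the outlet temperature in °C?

T_out = -24.1 °C

Energy balance with Q = 0: Σ ṁᵢCp,ᵢ(T_out − Tᵢ) = 0
Σ ṁᵢCp,ᵢTᵢ = 1490×2.24×-24.5 + 434×2.24×22.5 + 1260×2.24×-39.8 = -172230
Σ ṁᵢCp,ᵢ = 1490×2.24 + 434×2.24 + 1260×2.24 = 7132.2
T_out = -172230 / 7132.2 = -24.148 °C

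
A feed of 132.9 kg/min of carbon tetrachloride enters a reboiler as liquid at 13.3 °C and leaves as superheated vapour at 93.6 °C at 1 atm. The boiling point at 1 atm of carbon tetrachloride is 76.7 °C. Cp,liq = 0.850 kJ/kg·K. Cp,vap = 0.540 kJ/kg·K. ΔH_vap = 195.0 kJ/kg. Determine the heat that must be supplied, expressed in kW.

liquid 13.3→76.7 °C: 53.89 kJ/kg
vaporisation at 76.7 °C: 195 kJ/kg
vapour 76.7→93.6 °C: 9.126 kJ/kg
Δh = 53.89 + 195 + 9.126 = 258.02 kJ/kg
Q = ṁ·Δh = 132.9 kg/min × 258.02 kJ/kg = 34290 kJ/min
|Q| = 571.51 kW

Q = 572 kW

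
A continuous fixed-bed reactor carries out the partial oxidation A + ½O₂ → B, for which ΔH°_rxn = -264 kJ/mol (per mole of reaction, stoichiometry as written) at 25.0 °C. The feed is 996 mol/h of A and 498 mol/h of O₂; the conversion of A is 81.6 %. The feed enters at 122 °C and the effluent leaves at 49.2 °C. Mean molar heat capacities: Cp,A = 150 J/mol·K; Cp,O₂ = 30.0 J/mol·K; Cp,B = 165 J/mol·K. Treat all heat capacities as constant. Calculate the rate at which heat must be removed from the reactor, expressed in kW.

Q_out = 62.9 kW

Extent of reaction ξ = 0.816 × 996 = 812.74 mol/h
Reaction term: ξ·ΔH°_rxn = 812.74 × -264 = -214560 kJ/h
Sensible, feed 122→25 °C: -15941 kJ/h
Outlet flows (mol/h): A 183.26, O₂ 91.632, B 812.74
Sensible, products 25→49.2 °C: 3977 kJ/h
Q = ΔH = -226530 kJ/h = -62.924 kW
Heat removed = 62.924 kW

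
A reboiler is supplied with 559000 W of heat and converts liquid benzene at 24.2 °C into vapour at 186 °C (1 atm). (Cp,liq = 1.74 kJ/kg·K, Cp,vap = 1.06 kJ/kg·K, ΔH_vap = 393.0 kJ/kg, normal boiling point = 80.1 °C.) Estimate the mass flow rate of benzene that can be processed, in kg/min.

ṁ = 55.7 kg/min

Δh = 1.74×(80.1−24.2) + 393.0 + 1.06×(186−80.1) = 602.52 kJ/kg
Q = 559000 W = 559 kJ/s = 33540 kJ/min
ṁ = Q/Δh = 33540 / 602.52 = 55.666 kg/min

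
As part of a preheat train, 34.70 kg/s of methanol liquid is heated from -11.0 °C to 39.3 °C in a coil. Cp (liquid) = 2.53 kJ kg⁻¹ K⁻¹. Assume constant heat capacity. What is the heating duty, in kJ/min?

Q = ṁ·Cp·ΔT = 34.70 × 2.53 × (39.3 − -11.0) = 4415.9 kJ/s
Heating duty = 264950 kJ/min

Q = 265000 kJ/min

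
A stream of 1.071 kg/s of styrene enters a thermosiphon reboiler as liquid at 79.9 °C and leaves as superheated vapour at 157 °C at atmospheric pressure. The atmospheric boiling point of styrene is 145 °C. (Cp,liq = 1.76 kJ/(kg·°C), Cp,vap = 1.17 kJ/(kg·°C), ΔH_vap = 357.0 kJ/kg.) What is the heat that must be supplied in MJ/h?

Q = 1870 MJ/h

liquid 79.9→145 °C: 114.58 kJ/kg
vaporisation at 145 °C: 357 kJ/kg
vapour 145→157 °C: 14.04 kJ/kg
Δh = 114.58 + 357 + 14.04 = 485.62 kJ/kg
Q = ṁ·Δh = 1.071 kg/s × 485.62 kJ/kg = 520.09 kJ/s
|Q| = 520.09 kW = 1872.3 MJ/h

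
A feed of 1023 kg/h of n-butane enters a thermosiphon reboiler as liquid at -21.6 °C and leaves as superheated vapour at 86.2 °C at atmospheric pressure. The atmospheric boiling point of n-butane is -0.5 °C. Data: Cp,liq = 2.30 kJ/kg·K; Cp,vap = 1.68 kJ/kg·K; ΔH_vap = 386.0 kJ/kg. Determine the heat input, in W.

Q = 165000 W

liquid -21.6→-0.5 °C: 48.53 kJ/kg
vaporisation at -0.5 °C: 386 kJ/kg
vapour -0.5→86.2 °C: 145.66 kJ/kg
Δh = 48.53 + 386 + 145.66 = 580.19 kJ/kg
Q = ṁ·Δh = 1023 kg/h × 580.19 kJ/kg = 593530 kJ/h
|Q| = 164.87 kW = 164870 W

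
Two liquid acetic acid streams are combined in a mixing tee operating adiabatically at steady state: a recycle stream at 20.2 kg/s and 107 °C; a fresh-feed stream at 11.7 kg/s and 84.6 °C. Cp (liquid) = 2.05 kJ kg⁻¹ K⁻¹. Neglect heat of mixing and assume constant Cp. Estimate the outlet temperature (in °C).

Adiabatic, steady state ⇒ Σ ṁᵢCp,ᵢ(T_out − Tᵢ) = 0
Σ ṁᵢCp,ᵢTᵢ = 20.2×2.05×107 + 11.7×2.05×84.6 = 6460
Σ ṁᵢCp,ᵢ = 20.2×2.05 + 11.7×2.05 = 65.395
T_out = 6460 / 65.395 = 98.784 °C

T_out = 98.8 °C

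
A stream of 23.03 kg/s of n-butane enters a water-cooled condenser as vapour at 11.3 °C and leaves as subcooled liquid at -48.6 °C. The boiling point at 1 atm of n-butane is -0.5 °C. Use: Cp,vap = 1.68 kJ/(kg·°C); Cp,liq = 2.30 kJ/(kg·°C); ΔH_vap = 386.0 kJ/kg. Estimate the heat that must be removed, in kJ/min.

vapour 11.3→-0.5 °C: -19.824 kJ/kg
condensation at -0.5 °C: -386 kJ/kg
liquid -0.5→-48.6 °C: -110.63 kJ/kg
Δh = -19.824 + -386 + -110.63 = -516.45 kJ/kg
Q = ṁ·Δh = 23.03 kg/s × -516.45 kJ/kg = -11894 kJ/s
|Q| = 11894 kW = 713640 kJ/min

Q_c = 714000 kJ/min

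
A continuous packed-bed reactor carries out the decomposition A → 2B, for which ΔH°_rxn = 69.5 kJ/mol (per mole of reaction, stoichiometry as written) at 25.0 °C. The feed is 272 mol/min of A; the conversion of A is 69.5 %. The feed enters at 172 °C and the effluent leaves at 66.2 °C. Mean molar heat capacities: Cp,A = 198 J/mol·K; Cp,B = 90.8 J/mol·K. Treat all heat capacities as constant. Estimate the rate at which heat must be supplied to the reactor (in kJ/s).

Extent of reaction ξ = 0.695 × 272 = 189.04 mol/min
Reaction term: ξ·ΔH°_rxn = 189.04 × 69.5 = 13138 kJ/min
Sensible, feed 172→25 °C: -7916.8 kJ/min
Outlet flows (mol/min): A 82.96, B 378.08
Sensible, products 25→66.2 °C: 2091.1 kJ/min
Q = ΔH = 7312.6 kJ/min = 121.88 kW
Heat supplied = 121.88 kJ/s

Q_in = 122 kJ/s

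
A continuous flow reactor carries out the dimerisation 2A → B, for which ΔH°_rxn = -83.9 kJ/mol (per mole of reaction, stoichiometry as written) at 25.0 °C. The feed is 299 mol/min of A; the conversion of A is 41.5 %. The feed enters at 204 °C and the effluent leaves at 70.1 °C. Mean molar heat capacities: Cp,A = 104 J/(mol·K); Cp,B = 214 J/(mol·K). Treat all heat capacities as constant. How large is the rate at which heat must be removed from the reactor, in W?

Extent of reaction ξ = 0.415 × 299 / 2 = 62.042 mol/min
Reaction term: ξ·ΔH°_rxn = 62.042 × -83.9 = -5205.4 kJ/min
Sensible, feed 204→25 °C: -5566.2 kJ/min
Outlet flows (mol/min): A 174.92, B 62.042
Sensible, products 25→70.1 °C: 1419.2 kJ/min
Q = ΔH = -9352.3 kJ/min = -155.87 kW
Heat removed = 155870 W

Q_out = 156000 W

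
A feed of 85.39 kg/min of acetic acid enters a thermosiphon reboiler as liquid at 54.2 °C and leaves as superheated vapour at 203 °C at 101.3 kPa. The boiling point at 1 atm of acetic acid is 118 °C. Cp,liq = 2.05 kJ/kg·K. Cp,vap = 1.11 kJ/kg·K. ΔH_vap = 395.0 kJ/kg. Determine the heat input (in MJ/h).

liquid 54.2→118 °C: 130.79 kJ/kg
vaporisation at 118 °C: 395 kJ/kg
vapour 118→203 °C: 94.35 kJ/kg
Δh = 130.79 + 395 + 94.35 = 620.14 kJ/kg
Q = ṁ·Δh = 85.39 kg/min × 620.14 kJ/kg = 52954 kJ/min
|Q| = 882.56 kW = 3177.2 MJ/h

Q = 3180 MJ/h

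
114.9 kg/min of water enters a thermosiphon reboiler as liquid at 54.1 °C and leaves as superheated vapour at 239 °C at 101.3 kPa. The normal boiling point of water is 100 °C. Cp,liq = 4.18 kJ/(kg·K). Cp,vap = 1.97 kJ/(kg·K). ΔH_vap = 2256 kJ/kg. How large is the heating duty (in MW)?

Q = 5.21 MW

liquid 54.1→100 °C: 191.86 kJ/kg
vaporisation at 100 °C: 2256 kJ/kg
vapour 100→239 °C: 273.83 kJ/kg
Δh = 191.86 + 2256 + 273.83 = 2721.7 kJ/kg
Q = ṁ·Δh = 114.9 kg/min × 2721.7 kJ/kg = 312720 kJ/min
|Q| = 5212 kW = 5.212 MW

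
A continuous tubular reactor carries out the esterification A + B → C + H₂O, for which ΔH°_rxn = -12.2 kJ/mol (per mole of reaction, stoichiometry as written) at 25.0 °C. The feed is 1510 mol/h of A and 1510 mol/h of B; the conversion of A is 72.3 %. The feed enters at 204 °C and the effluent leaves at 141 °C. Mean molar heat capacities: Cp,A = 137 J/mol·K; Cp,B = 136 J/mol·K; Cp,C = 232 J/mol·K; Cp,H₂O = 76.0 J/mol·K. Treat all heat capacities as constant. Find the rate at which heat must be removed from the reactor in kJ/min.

Extent of reaction ξ = 0.723 × 1510 = 1091.7 mol/h
Reaction term: ξ·ΔH°_rxn = 1091.7 × -12.2 = -13319 kJ/h
Sensible, feed 204→25 °C: -73789 kJ/h
Outlet flows (mol/h): A 418.27, B 418.27, C 1091.7, H₂O 1091.7
Sensible, products 25→141 °C: 52251 kJ/h
Q = ΔH = -34857 kJ/h = -9.6825 kW
Heat removed = 580.95 kJ/min

Q_out = 581 kJ/min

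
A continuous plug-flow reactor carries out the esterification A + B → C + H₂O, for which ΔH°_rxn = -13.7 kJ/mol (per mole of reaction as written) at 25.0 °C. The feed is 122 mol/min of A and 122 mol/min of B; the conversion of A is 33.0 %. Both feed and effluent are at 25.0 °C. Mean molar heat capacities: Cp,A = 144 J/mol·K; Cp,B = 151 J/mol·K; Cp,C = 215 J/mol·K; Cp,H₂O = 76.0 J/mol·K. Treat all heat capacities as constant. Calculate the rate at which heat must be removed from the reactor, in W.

Extent of reaction ξ = 0.330 × 122 = 40.26 mol/min
Reaction term: ξ·ΔH°_rxn = 40.26 × -13.7 = -551.56 kJ/min
Q = ΔH = -551.56 kJ/min = -9.1927 kW
Heat removed = 9192.7 W

Q_out = 9190 W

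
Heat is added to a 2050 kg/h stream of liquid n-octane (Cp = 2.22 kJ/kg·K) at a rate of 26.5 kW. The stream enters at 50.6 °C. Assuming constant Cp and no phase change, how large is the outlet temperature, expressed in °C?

T_out = 71.6 °C

Q = 26.5 kW = 95400 kJ/h
ΔT = Q/(ṁ·Cp) = 95400/(2050×2.22) = 20.962 K
T_out = 50.6 + 20.962 = 71.562 °C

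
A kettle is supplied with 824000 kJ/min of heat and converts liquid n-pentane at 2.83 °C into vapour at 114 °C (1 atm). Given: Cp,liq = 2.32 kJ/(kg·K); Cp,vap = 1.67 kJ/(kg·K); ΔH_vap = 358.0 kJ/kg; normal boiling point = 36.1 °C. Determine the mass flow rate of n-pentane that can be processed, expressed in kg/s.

ṁ = 24.3 kg/s

Δh = 2.32×(36.1−2.83) + 358.0 + 1.67×(114−36.1) = 565.28 kJ/kg
Q = 824000 kJ/min = 13733 kJ/s = 13733 kJ/s
ṁ = Q/Δh = 13733 / 565.28 = 24.295 kg/s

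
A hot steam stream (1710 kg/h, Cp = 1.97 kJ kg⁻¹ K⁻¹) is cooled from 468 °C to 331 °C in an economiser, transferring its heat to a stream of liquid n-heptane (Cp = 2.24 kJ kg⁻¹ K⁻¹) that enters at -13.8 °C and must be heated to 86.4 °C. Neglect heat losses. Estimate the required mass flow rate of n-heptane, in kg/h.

Heat released by hot stream: Q = 1710 × 1.97 × (468 − 331) = 461510 kJ/h
Energy balance on cold side (adiabatic exchanger): Q = ṁ_c·Cp_c·(T_c,out − T_c,in)
ṁ_c = 461510 / [2.24 × (86.4 − -13.8)] = 2056.2 kg/h

ṁ_c = 2060 kg/h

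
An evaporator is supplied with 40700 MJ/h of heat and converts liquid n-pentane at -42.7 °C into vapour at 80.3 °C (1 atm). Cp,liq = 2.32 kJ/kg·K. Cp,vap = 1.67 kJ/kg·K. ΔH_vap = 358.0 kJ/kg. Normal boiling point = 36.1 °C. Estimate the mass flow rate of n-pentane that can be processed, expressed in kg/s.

Δh = 2.32×(36.1−-42.7) + 358.0 + 1.67×(80.3−36.1) = 614.63 kJ/kg
Q = 40700 MJ/h = 11306 kJ/s = 11306 kJ/s
ṁ = Q/Δh = 11306 / 614.63 = 18.394 kg/s

ṁ = 18.4 kg/s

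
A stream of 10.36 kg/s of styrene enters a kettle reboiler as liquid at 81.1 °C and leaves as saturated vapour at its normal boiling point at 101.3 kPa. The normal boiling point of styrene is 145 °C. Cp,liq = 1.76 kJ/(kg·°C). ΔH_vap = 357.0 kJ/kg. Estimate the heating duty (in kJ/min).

liquid 81.1→145 °C: 112.46 kJ/kg
vaporisation at 145 °C: 357 kJ/kg
Δh = 112.46 + 357 = 469.46 kJ/kg
Q = ṁ·Δh = 10.36 kg/s × 469.46 kJ/kg = 4863.6 kJ/s
|Q| = 4863.6 kW = 291820 kJ/min

Q = 292000 kJ/min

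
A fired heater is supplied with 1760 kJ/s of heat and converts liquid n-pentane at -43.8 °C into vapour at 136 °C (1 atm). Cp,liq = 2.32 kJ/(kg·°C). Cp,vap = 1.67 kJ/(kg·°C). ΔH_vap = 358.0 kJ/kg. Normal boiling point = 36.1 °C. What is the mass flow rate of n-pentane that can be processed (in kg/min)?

Δh = 2.32×(36.1−-43.8) + 358.0 + 1.67×(136−36.1) = 710.2 kJ/kg
Q = 1760 kJ/s = 1760 kJ/s = 105600 kJ/min
ṁ = Q/Δh = 105600 / 710.2 = 148.69 kg/min

ṁ = 149 kg/min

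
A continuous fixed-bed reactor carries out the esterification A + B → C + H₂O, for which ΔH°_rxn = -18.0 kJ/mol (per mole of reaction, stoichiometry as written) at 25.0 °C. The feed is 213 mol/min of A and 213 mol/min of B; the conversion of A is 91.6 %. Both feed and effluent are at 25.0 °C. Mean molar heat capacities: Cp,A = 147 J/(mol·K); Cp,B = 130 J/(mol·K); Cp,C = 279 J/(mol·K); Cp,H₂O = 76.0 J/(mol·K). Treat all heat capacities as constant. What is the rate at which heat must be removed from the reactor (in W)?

Extent of reaction ξ = 0.916 × 213 = 195.11 mol/min
Reaction term: ξ·ΔH°_rxn = 195.11 × -18.0 = -3511.9 kJ/min
Q = ΔH = -3511.9 kJ/min = -58.532 kW
Heat removed = 58532 W

Q_out = 58500 W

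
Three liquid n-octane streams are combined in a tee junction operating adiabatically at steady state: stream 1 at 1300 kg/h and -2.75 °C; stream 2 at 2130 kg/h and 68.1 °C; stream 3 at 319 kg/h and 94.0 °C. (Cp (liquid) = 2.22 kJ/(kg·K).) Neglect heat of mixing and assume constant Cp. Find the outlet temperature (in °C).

T_out = 45.7 °C

No heat crosses the boundary, so H_out = H_in.
Σ ṁᵢCp,ᵢTᵢ = 1300×2.22×-2.75 + 2130×2.22×68.1 + 319×2.22×94.0 = 380650
Σ ṁᵢCp,ᵢ = 1300×2.22 + 2130×2.22 + 319×2.22 = 8322.8
T_out = 380650 / 8322.8 = 45.736 °C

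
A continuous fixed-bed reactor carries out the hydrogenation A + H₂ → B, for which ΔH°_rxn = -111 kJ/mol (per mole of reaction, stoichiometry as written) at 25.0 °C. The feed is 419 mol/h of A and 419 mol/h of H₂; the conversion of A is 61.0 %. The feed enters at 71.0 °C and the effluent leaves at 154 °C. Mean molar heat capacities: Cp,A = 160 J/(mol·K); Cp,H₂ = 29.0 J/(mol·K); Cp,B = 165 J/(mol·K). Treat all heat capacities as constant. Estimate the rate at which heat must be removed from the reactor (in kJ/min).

Extent of reaction ξ = 0.610 × 419 = 255.59 mol/h
Reaction term: ξ·ΔH°_rxn = 255.59 × -111 = -28370 kJ/h
Sensible, feed 71.0→25 °C: -3642.8 kJ/h
Outlet flows (mol/h): A 163.41, H₂ 163.41, B 255.59
Sensible, products 25→154 °C: 9424.3 kJ/h
Q = ΔH = -22589 kJ/h = -6.2747 kW
Heat removed = 376.48 kJ/min

Q_out = 376 kJ/min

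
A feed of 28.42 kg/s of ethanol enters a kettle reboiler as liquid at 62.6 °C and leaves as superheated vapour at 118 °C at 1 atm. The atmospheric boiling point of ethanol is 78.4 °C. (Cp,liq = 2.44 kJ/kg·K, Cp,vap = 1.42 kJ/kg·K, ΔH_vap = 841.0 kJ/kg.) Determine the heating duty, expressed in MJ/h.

Q = 95700 MJ/h

liquid 62.6→78.4 °C: 38.552 kJ/kg
vaporisation at 78.4 °C: 841 kJ/kg
vapour 78.4→118 °C: 56.232 kJ/kg
Δh = 38.552 + 841 + 56.232 = 935.78 kJ/kg
Q = ṁ·Δh = 28.42 kg/s × 935.78 kJ/kg = 26595 kJ/s
|Q| = 26595 kW = 95742 MJ/h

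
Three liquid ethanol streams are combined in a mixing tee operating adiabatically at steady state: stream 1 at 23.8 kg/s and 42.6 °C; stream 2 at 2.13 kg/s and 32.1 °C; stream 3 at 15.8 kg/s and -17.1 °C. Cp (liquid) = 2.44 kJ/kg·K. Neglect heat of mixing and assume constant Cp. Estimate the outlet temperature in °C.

T_out = 19.5 °C

Adiabatic, steady state ⇒ Σ ṁᵢCp,ᵢ(T_out − Tᵢ) = 0
T_out = Σ ṁᵢCp,ᵢTᵢ / Σ ṁᵢCp,ᵢ
      = 1981.5 / 101.82 = 19.46 °C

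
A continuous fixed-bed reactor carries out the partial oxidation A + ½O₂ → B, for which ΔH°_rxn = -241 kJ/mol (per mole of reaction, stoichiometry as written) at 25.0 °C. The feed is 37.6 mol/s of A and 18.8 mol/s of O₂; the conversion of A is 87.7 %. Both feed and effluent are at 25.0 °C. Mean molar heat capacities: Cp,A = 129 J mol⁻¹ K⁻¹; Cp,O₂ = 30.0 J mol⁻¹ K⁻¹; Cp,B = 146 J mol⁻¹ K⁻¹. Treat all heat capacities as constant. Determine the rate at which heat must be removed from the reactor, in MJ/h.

Extent of reaction ξ = 0.877 × 37.6 = 32.975 mol/s
Reaction term: ξ·ΔH°_rxn = 32.975 × -241 = -7947 kJ/s
Q = ΔH = -7947 kJ/s = -7947 kW
Heat removed = 28609 MJ/h

Q_out = 28600 MJ/h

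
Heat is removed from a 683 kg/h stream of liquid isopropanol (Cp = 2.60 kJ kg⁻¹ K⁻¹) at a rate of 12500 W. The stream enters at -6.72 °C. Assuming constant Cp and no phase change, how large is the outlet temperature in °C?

Q = 12500 W = 45000 kJ/h
ΔT = Q/(ṁ·Cp) = 45000/(683×2.60) = 25.341 K
T_out = -6.72 − 25.341 = -32.061 °C

T_out = -32.1 °C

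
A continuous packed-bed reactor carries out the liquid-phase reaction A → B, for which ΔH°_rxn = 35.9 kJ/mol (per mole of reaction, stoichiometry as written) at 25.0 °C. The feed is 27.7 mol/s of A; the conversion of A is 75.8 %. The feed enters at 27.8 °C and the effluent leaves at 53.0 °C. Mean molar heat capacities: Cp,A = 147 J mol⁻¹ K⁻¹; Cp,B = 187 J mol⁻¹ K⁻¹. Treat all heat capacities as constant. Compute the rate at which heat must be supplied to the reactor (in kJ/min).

Extent of reaction ξ = 0.758 × 27.7 = 20.997 mol/s
Reaction term: ξ·ΔH°_rxn = 20.997 × 35.9 = 753.78 kJ/s
Sensible, feed 27.8→25 °C: -11.401 kJ/s
Outlet flows (mol/s): A 6.7034, B 20.997
Sensible, products 25→53.0 °C: 137.53 kJ/s
Q = ΔH = 879.91 kJ/s = 879.91 kW
Heat supplied = 52794 kJ/min

Q_in = 52800 kJ/min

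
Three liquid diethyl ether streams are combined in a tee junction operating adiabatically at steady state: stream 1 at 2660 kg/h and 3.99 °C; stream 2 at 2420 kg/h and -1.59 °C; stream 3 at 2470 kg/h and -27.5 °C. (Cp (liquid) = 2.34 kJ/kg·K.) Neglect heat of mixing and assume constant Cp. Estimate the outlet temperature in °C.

Energy balance with Q = 0: Σ ṁᵢCp,ᵢ(T_out − Tᵢ) = 0
Σ ṁᵢCp,ᵢTᵢ = 2660×2.34×3.99 + 2420×2.34×-1.59 + 2470×2.34×-27.5 = -143110
Σ ṁᵢCp,ᵢ = 2660×2.34 + 2420×2.34 + 2470×2.34 = 17667
T_out = -143110 / 17667 = -8.1006 °C

T_out = -8.10 °C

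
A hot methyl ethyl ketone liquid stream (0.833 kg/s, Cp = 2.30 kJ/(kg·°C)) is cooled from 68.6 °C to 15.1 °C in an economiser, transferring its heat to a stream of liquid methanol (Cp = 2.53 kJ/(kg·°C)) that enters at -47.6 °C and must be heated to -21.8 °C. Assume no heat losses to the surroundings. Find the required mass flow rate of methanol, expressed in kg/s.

Heat released by hot stream: Q = 0.833 × 2.30 × (68.6 − 15.1) = 102.5 kJ/s
Energy balance on cold side (adiabatic exchanger): Q = ṁ_c·Cp_c·(T_c,out − T_c,in)
ṁ_c = 102.5 / [2.53 × (-21.8 − -47.6)] = 1.5703 kg/s

ṁ_c = 1.57 kg/s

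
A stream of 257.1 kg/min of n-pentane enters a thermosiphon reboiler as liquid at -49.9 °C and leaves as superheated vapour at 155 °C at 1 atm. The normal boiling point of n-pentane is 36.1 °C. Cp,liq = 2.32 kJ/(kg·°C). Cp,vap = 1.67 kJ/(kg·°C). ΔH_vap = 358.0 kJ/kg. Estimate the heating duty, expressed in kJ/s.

liquid -49.9→36.1 °C: 199.52 kJ/kg
vaporisation at 36.1 °C: 358 kJ/kg
vapour 36.1→155 °C: 198.56 kJ/kg
Δh = 199.52 + 358 + 198.56 = 756.08 kJ/kg
Q = ṁ·Δh = 257.1 kg/min × 756.08 kJ/kg = 194390 kJ/min
|Q| = 3239.8 kW

Q = 3240 kJ/s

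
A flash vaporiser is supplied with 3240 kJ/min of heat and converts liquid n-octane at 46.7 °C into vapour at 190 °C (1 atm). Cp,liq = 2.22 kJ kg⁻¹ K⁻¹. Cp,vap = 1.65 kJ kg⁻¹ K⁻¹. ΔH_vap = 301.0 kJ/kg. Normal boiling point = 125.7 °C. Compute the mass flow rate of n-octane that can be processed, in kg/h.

ṁ = 334 kg/h

Δh = 2.22×(125.7−46.7) + 301.0 + 1.65×(190−125.7) = 582.48 kJ/kg
Q = 3240 kJ/min = 54 kJ/s = 194400 kJ/h
ṁ = Q/Δh = 194400 / 582.48 = 333.75 kg/h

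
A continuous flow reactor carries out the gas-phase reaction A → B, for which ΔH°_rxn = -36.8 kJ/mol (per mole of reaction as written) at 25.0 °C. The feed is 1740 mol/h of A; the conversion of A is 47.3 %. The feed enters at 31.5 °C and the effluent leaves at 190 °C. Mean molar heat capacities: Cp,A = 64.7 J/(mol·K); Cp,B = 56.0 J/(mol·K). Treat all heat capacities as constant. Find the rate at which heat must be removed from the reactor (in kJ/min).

Extent of reaction ξ = 0.473 × 1740 = 823.02 mol/h
Reaction term: ξ·ΔH°_rxn = 823.02 × -36.8 = -30287 kJ/h
Sensible, feed 31.5→25 °C: -731.76 kJ/h
Outlet flows (mol/h): A 916.98, B 823.02
Sensible, products 25→190 °C: 17394 kJ/h
Q = ΔH = -13625 kJ/h = -3.7847 kW
Heat removed = 227.08 kJ/min

Q_out = 227 kJ/min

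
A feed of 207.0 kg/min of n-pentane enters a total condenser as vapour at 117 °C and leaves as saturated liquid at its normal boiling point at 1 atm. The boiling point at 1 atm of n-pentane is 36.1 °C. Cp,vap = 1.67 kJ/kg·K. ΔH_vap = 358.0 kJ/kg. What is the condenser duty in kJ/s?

vapour 117→36.1 °C: -135.1 kJ/kg
condensation at 36.1 °C: -358 kJ/kg
Δh = -135.1 + -358 = -493.1 kJ/kg
Q = ṁ·Δh = 207.0 kg/min × -493.1 kJ/kg = -102070 kJ/min
|Q| = 1701.2 kW

Q_c = 1700 kJ/s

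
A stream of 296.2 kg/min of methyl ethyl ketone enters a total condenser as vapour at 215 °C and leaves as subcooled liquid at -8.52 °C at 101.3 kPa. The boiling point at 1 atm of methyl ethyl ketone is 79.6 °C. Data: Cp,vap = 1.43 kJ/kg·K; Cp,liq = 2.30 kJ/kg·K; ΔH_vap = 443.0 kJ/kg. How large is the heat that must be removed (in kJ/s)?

vapour 215→79.6 °C: -193.62 kJ/kg
condensation at 79.6 °C: -443 kJ/kg
liquid 79.6→-8.52 °C: -202.68 kJ/kg
Δh = -193.62 + -443 + -202.68 = -839.3 kJ/kg
Q = ṁ·Δh = 296.2 kg/min × -839.3 kJ/kg = -248600 kJ/min
|Q| = 4143.3 kW

Q_c = 4140 kJ/s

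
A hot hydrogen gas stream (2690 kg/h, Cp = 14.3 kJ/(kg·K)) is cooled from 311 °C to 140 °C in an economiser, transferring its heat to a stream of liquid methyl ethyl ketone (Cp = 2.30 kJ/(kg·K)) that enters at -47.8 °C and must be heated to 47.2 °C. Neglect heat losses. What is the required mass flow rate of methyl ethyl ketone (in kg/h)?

Heat released by hot stream: Q = 2690 × 14.3 × (311 − 140) = 6.5779e+06 kJ/h
Energy balance on cold side (adiabatic exchanger): Q = ṁ_c·Cp_c·(T_c,out − T_c,in)
ṁ_c = 6.5779e+06 / [2.30 × (47.2 − -47.8)] = 30105 kg/h

ṁ_c = 30100 kg/h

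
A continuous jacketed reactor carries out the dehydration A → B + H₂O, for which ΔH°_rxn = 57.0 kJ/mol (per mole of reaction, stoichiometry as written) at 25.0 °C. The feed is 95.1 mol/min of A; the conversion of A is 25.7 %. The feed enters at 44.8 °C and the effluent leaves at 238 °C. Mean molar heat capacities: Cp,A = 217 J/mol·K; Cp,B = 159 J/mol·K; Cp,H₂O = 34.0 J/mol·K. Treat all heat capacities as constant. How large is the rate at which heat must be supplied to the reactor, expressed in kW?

Extent of reaction ξ = 0.257 × 95.1 = 24.441 mol/min
Reaction term: ξ·ΔH°_rxn = 24.441 × 57.0 = 1393.1 kJ/min
Sensible, feed 44.8→25 °C: -408.61 kJ/min
Outlet flows (mol/min): A 70.659, B 24.441, H₂O 24.441
Sensible, products 25→238 °C: 4270.7 kJ/min
Q = ΔH = 5255.2 kJ/min = 87.586 kW
Heat supplied = 87.586 kW

Q_in = 87.6 kW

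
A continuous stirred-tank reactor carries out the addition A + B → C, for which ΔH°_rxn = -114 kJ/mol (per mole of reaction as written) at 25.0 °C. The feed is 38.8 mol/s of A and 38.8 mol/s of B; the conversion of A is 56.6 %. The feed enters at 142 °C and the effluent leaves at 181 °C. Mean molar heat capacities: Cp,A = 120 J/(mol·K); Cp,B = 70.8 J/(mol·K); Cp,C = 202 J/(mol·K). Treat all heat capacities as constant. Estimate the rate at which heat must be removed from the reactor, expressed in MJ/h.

Q_out = 7840 MJ/h

Extent of reaction ξ = 0.566 × 38.8 = 21.961 mol/s
Reaction term: ξ·ΔH°_rxn = 21.961 × -114 = -2503.5 kJ/s
Sensible, feed 142→25 °C: -866.16 kJ/s
Outlet flows (mol/s): A 16.839, B 16.839, C 21.961
Sensible, products 25→181 °C: 1193.2 kJ/s
Q = ΔH = -2176.4 kJ/s = -2176.4 kW
Heat removed = 7835.2 MJ/h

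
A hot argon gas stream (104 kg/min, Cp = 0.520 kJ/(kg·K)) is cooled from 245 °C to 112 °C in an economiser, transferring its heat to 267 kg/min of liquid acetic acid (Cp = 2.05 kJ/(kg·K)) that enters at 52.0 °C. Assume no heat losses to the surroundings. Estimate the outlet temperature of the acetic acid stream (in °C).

Heat released by hot stream: Q = 104 × 0.520 × (245 − 112) = 7192.6 kJ/min
Energy balance on cold side (adiabatic exchanger): Q = ṁ_c·Cp_c·(T_c,out − T_c,in)
T_c,out = 52.0 + 7192.6/(267 × 2.05) = 65.141 °C

T_c,out = 65.1 °C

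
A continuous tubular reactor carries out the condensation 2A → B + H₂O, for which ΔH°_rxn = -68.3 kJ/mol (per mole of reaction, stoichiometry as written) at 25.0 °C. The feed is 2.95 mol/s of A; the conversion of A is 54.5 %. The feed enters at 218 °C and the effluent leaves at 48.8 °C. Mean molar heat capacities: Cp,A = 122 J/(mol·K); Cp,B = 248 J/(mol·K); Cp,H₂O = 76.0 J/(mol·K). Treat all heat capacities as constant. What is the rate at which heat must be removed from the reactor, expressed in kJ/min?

Q_out = 6860 kJ/min

Extent of reaction ξ = 0.545 × 2.95 / 2 = 0.80388 mol/s
Reaction term: ξ·ΔH°_rxn = 0.80388 × -68.3 = -54.905 kJ/s
Sensible, feed 218→25 °C: -69.461 kJ/s
Outlet flows (mol/s): A 1.3422, B 0.80388, H₂O 0.80388
Sensible, products 25→48.8 °C: 10.096 kJ/s
Q = ΔH = -114.27 kJ/s = -114.27 kW
Heat removed = 6856.1 kJ/min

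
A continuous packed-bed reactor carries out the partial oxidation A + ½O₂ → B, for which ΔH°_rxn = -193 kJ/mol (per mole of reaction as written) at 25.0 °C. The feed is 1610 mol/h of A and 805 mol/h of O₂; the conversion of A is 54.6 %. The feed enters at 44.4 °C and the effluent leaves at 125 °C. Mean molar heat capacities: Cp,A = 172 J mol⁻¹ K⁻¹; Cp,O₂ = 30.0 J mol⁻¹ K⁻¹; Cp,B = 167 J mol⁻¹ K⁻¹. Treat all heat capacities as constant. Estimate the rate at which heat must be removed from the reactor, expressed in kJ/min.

Q_out = 2450 kJ/min

Extent of reaction ξ = 0.546 × 1610 = 879.06 mol/h
Reaction term: ξ·ΔH°_rxn = 879.06 × -193 = -169660 kJ/h
Sensible, feed 44.4→25 °C: -5840.8 kJ/h
Outlet flows (mol/h): A 730.94, O₂ 365.47, B 879.06
Sensible, products 25→125 °C: 28349 kJ/h
Q = ΔH = -147150 kJ/h = -40.875 kW
Heat removed = 2452.5 kJ/min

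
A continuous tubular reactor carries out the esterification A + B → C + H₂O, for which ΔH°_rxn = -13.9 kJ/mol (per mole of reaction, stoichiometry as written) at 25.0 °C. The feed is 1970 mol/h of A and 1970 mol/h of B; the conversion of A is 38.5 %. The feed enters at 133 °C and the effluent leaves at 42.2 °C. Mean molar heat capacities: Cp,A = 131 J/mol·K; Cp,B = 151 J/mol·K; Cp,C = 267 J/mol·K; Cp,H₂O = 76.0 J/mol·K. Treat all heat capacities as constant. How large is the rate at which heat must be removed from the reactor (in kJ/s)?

Q_out = 16.7 kJ/s

Extent of reaction ξ = 0.385 × 1970 = 758.45 mol/h
Reaction term: ξ·ΔH°_rxn = 758.45 × -13.9 = -10542 kJ/h
Sensible, feed 133→25 °C: -59998 kJ/h
Outlet flows (mol/h): A 1211.5, B 1211.5, C 758.45, H₂O 758.45
Sensible, products 25→42.2 °C: 10351 kJ/h
Q = ΔH = -60190 kJ/h = -16.719 kW
Heat removed = 16.719 kJ/s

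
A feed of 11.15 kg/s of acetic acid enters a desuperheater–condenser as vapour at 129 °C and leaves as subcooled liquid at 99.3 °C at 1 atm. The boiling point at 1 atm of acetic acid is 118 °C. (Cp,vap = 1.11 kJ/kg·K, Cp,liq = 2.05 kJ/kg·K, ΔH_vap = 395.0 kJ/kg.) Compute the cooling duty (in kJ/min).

vapour 129→118 °C: -12.21 kJ/kg
condensation at 118 °C: -395 kJ/kg
liquid 118→99.3 °C: -38.335 kJ/kg
Δh = -12.21 + -395 + -38.335 = -445.55 kJ/kg
Q = ṁ·Δh = 11.15 kg/s × -445.55 kJ/kg = -4967.8 kJ/s
|Q| = 4967.8 kW = 298070 kJ/min

Q_c = 298000 kJ/min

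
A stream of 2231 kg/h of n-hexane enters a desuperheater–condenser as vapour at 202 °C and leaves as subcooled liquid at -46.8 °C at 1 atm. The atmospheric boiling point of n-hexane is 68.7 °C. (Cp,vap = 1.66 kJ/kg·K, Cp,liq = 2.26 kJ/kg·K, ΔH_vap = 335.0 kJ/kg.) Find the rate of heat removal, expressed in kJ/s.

vapour 202→68.7 °C: -221.28 kJ/kg
condensation at 68.7 °C: -335 kJ/kg
liquid 68.7→-46.8 °C: -261.03 kJ/kg
Δh = -221.28 + -335 + -261.03 = -817.31 kJ/kg
Q = ṁ·Δh = 2231 kg/h × -817.31 kJ/kg = -1.8234e+06 kJ/h
|Q| = 506.5 kW

Q_c = 507 kJ/s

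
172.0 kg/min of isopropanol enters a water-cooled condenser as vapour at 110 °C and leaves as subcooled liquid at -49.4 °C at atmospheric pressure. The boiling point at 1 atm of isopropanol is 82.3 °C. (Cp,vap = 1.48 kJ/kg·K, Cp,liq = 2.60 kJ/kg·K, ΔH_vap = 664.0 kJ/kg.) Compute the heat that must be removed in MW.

Q_c = 3.00 MW

vapour 110→82.3 °C: -40.996 kJ/kg
condensation at 82.3 °C: -664 kJ/kg
liquid 82.3→-49.4 °C: -342.42 kJ/kg
Δh = -40.996 + -664 + -342.42 = -1047.4 kJ/kg
Q = ṁ·Δh = 172.0 kg/min × -1047.4 kJ/kg = -180160 kJ/min
|Q| = 3002.6 kW = 3.0026 MW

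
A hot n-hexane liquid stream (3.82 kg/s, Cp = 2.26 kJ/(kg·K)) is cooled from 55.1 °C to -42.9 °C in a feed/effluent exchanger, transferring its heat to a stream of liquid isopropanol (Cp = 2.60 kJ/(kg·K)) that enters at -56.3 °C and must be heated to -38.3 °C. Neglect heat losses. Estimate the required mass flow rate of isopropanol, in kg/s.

Heat released by hot stream: Q = 3.82 × 2.26 × (55.1 − -42.9) = 846.05 kJ/s
Energy balance on cold side (adiabatic exchanger): Q = ṁ_c·Cp_c·(T_c,out − T_c,in)
ṁ_c = 846.05 / [2.60 × (-38.3 − -56.3)] = 18.078 kg/s

ṁ_c = 18.1 kg/s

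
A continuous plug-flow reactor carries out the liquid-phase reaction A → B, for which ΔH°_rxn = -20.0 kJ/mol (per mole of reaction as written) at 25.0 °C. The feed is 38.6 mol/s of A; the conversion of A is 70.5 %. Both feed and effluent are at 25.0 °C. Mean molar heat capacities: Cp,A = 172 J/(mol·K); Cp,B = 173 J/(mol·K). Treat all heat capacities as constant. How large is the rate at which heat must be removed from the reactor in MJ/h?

Q_out = 1960 MJ/h

Extent of reaction ξ = 0.705 × 38.6 = 27.213 mol/s
Reaction term: ξ·ΔH°_rxn = 27.213 × -20.0 = -544.26 kJ/s
Q = ΔH = -544.26 kJ/s = -544.26 kW
Heat removed = 1959.3 MJ/h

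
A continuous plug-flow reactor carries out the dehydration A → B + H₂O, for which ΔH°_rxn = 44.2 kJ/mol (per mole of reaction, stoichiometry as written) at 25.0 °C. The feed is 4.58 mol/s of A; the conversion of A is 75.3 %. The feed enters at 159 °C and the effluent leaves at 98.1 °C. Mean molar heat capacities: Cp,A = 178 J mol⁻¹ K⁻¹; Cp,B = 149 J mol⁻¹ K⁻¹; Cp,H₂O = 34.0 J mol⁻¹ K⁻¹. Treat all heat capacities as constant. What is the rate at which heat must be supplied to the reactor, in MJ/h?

Q_in = 375 MJ/h

Extent of reaction ξ = 0.753 × 4.58 = 3.4487 mol/s
Reaction term: ξ·ΔH°_rxn = 3.4487 × 44.2 = 152.43 kJ/s
Sensible, feed 159→25 °C: -109.24 kJ/s
Outlet flows (mol/s): A 1.1313, B 3.4487, H₂O 3.4487
Sensible, products 25→98.1 °C: 60.855 kJ/s
Q = ΔH = 104.05 kJ/s = 104.05 kW
Heat supplied = 374.57 MJ/h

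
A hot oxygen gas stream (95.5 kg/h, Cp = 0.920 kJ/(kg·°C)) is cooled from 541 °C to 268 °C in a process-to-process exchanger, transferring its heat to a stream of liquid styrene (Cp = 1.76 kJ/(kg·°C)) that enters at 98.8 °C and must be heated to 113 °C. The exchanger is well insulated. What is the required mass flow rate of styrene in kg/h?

ṁ_c = 960 kg/h

Heat released by hot stream: Q = 95.5 × 0.920 × (541 − 268) = 23986 kJ/h
Energy balance on cold side (adiabatic exchanger): Q = ṁ_c·Cp_c·(T_c,out − T_c,in)
ṁ_c = 23986 / [1.76 × (113 − 98.8)] = 959.74 kg/h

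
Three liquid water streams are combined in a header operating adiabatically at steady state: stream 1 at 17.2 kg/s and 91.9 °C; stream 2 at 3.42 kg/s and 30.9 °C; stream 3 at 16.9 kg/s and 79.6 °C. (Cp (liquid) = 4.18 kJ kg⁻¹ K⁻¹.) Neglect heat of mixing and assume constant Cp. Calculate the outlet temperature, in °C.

T_out = 80.8 °C

No heat crosses the boundary, so H_out = H_in.
Σ ṁᵢCp,ᵢTᵢ = 17.2×4.18×91.9 + 3.42×4.18×30.9 + 16.9×4.18×79.6 = 12672
Σ ṁᵢCp,ᵢ = 17.2×4.18 + 3.42×4.18 + 16.9×4.18 = 156.83
T_out = 12672 / 156.83 = 80.8 °C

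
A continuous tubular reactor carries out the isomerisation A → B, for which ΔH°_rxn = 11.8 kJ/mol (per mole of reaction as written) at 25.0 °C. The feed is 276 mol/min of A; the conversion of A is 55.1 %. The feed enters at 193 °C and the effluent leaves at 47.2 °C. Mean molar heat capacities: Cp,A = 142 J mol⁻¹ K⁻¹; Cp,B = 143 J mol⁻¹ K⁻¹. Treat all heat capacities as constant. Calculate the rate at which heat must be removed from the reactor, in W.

Extent of reaction ξ = 0.551 × 276 = 152.08 mol/min
Reaction term: ξ·ΔH°_rxn = 152.08 × 11.8 = 1794.5 kJ/min
Sensible, feed 193→25 °C: -6584.3 kJ/min
Outlet flows (mol/min): A 123.92, B 152.08
Sensible, products 25→47.2 °C: 873.44 kJ/min
Q = ΔH = -3916.3 kJ/min = -65.272 kW
Heat removed = 65272 W

Q_out = 65300 W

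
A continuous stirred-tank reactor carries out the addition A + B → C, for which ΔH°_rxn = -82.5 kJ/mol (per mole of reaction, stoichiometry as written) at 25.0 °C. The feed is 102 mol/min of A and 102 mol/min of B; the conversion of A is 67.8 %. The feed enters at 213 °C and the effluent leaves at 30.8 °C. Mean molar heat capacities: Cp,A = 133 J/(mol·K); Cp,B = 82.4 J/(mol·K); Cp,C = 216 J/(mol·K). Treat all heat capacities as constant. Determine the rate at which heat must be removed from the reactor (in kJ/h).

Extent of reaction ξ = 0.678 × 102 = 69.156 mol/min
Reaction term: ξ·ΔH°_rxn = 69.156 × -82.5 = -5705.4 kJ/min
Sensible, feed 213→25 °C: -4130.5 kJ/min
Outlet flows (mol/min): A 32.844, B 32.844, C 69.156
Sensible, products 25→30.8 °C: 127.67 kJ/min
Q = ΔH = -9708.2 kJ/min = -161.8 kW
Heat removed = 582490 kJ/h

Q_out = 582000 kJ/h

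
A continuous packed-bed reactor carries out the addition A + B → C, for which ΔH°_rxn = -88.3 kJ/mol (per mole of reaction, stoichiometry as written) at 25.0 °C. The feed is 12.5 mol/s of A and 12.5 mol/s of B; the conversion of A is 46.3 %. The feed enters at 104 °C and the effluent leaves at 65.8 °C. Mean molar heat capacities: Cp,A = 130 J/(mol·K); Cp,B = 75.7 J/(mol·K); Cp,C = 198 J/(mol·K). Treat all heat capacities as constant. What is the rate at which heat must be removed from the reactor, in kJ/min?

Extent of reaction ξ = 0.463 × 12.5 = 5.7875 mol/s
Reaction term: ξ·ΔH°_rxn = 5.7875 × -88.3 = -511.04 kJ/s
Sensible, feed 104→25 °C: -203.13 kJ/s
Outlet flows (mol/s): A 6.7125, B 6.7125, C 5.7875
Sensible, products 25→65.8 °C: 103.09 kJ/s
Q = ΔH = -611.08 kJ/s = -611.08 kW
Heat removed = 36665 kJ/min

Q_out = 36700 kJ/min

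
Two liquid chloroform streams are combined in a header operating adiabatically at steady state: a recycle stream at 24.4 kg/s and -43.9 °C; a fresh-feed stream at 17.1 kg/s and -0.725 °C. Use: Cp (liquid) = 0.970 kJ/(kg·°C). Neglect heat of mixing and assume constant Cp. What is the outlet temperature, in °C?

T_out = -26.1 °C

Adiabatic, steady state ⇒ Σ ṁᵢCp,ᵢ(T_out − Tᵢ) = 0
T_out = Σ ṁᵢCp,ᵢTᵢ / Σ ṁᵢCp,ᵢ
      = -1051.1 / 40.255 = -26.11 °C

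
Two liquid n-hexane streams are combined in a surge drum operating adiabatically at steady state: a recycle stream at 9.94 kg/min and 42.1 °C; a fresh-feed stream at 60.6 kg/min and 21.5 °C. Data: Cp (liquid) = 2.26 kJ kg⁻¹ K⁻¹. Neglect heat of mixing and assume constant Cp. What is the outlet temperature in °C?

Adiabatic, steady state ⇒ Σ ṁᵢCp,ᵢ(T_out − Tᵢ) = 0
Σ ṁᵢCp,ᵢTᵢ = 9.94×2.26×42.1 + 60.6×2.26×21.5 = 3890.3
Σ ṁᵢCp,ᵢ = 9.94×2.26 + 60.6×2.26 = 159.42
T_out = 3890.3 / 159.42 = 24.403 °C

T_out = 24.4 °C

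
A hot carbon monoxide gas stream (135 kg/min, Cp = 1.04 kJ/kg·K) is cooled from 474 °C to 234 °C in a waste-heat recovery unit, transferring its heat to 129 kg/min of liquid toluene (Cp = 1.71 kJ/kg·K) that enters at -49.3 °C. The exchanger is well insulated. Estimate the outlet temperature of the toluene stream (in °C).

T_c,out = 103 °C

Heat released by hot stream: Q = 135 × 1.04 × (474 − 234) = 33696 kJ/min
Energy balance on cold side (adiabatic exchanger): Q = ṁ_c·Cp_c·(T_c,out − T_c,in)
T_c,out = -49.3 + 33696/(129 × 1.71) = 103.45 °C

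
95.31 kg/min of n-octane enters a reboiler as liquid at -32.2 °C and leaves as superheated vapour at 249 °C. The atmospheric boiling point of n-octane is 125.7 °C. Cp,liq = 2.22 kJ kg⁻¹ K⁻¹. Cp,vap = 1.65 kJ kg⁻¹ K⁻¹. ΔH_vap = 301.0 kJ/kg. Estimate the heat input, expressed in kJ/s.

Q = 1360 kJ/s

liquid -32.2→125.7 °C: 350.54 kJ/kg
vaporisation at 125.7 °C: 301 kJ/kg
vapour 125.7→249 °C: 203.44 kJ/kg
Δh = 350.54 + 301 + 203.44 = 854.98 kJ/kg
Q = ṁ·Δh = 95.31 kg/min × 854.98 kJ/kg = 81488 kJ/min
|Q| = 1358.1 kW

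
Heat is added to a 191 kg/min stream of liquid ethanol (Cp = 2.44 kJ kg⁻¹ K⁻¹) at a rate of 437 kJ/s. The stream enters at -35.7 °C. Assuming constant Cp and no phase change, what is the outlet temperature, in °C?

Q = 437 kJ/s = 26220 kJ/min
ΔT = Q/(ṁ·Cp) = 26220/(191×2.44) = 56.261 K
T_out = -35.7 + 56.261 = 20.561 °C

T_out = 20.6 °C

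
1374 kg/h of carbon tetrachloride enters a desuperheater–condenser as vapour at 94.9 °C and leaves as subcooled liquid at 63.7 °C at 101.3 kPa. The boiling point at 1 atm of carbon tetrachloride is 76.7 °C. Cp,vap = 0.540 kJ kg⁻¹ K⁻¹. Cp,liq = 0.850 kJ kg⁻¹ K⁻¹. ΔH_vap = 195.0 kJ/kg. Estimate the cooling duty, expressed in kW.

Q_c = 82.4 kW

vapour 94.9→76.7 °C: -9.828 kJ/kg
condensation at 76.7 °C: -195 kJ/kg
liquid 76.7→63.7 °C: -11.05 kJ/kg
Δh = -9.828 + -195 + -11.05 = -215.88 kJ/kg
Q = ṁ·Δh = 1374 kg/h × -215.88 kJ/kg = -296620 kJ/h
|Q| = 82.393 kW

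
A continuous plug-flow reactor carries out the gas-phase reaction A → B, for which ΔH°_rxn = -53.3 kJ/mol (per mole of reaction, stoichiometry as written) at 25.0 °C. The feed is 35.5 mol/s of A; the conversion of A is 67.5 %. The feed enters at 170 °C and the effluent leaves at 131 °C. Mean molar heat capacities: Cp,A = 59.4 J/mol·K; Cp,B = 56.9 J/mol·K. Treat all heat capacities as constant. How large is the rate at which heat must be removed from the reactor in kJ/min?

Q_out = 81900 kJ/min

Extent of reaction ξ = 0.675 × 35.5 = 23.963 mol/s
Reaction term: ξ·ΔH°_rxn = 23.963 × -53.3 = -1277.2 kJ/s
Sensible, feed 170→25 °C: -305.76 kJ/s
Outlet flows (mol/s): A 11.537, B 23.963
Sensible, products 25→131 °C: 217.17 kJ/s
Q = ΔH = -1365.8 kJ/s = -1365.8 kW
Heat removed = 81947 kJ/min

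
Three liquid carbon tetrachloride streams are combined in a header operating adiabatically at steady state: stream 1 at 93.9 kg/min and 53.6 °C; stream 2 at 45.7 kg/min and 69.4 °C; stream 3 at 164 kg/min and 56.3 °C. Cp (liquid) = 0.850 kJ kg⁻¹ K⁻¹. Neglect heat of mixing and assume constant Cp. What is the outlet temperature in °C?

T_out = 57.4 °C

Energy balance with Q = 0: Σ ṁᵢCp,ᵢ(T_out − Tᵢ) = 0
Σ ṁᵢCp,ᵢTᵢ = 93.9×0.850×53.6 + 45.7×0.850×69.4 + 164×0.850×56.3 = 14822
Σ ṁᵢCp,ᵢ = 93.9×0.850 + 45.7×0.850 + 164×0.850 = 258.06
T_out = 14822 / 258.06 = 57.437 °C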